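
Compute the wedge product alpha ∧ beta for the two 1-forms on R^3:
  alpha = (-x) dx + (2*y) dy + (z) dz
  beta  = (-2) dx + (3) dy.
alpha ∧ beta = (-3*x + 4*y) dx ∧ dy + (2*z) dx ∧ dz + (-3*z) dy ∧ dz

Distribute the wedge, using dx_i ∧ dx_j = -dx_j ∧ dx_i and dx_i ∧ dx_i = 0. For each pair (i, j) with i < j, the coefficient of dx_i ∧ dx_j in alpha ∧ beta is (alpha_i * beta_j - alpha_j * beta_i). Collecting: alpha ∧ beta = (-3*x + 4*y) dx ∧ dy + (2*z) dx ∧ dz + (-3*z) dy ∧ dz.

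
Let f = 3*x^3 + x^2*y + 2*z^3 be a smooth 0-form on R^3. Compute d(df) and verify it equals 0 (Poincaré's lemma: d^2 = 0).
d(df) = 0

Step 1: df = sum_i (∂f/∂x_i) dx_i = (x*(9*x + 2*y)) dx + (x^2) dy + (6*z^2) dz.
Step 2: Apply d again. Using the 1-form formula, the coefficient of dx ∧ dy in d(df) is ∂^2 f/∂x ∂y - ∂^2 f/∂y ∂x = (2*x) - (2*x) = 0 (equality of mixed partials for smooth f).
Similarly for dx ∧ dz and dy ∧ dz — all coefficients vanish. So d(df) = 0.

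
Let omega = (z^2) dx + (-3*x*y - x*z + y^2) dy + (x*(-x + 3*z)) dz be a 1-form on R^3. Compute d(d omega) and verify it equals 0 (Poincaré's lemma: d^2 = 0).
d(d omega) = 0

Step 1: d omega = sum_{i<j} (∂f_j/∂x_i - ∂f_i/∂x_j) dx_i ∧ dx_j:
  coeff of dx ∧ dy: -3*y - z
  coeff of dx ∧ dz: -2*x + z
  coeff of dy ∧ dz: x
Step 2: Apply d again to each 2-form coefficient. The only possible 3-form in R^3 is dx ∧ dy ∧ dz, with coefficient
  ∂(coeff of dy∧dz)/∂x - ∂(coeff of dx∧dz)/∂y + ∂(coeff of dx∧dy)/∂z
  = ∂/∂x (x) - ∂/∂y (-2*x + z) + ∂/∂z (-3*y - z).
Each of these terms simplifies to sums of mixed partials that cancel in pairs. The result is 0 (by equality of mixed partials for smooth functions — Schwarz / Clairaut).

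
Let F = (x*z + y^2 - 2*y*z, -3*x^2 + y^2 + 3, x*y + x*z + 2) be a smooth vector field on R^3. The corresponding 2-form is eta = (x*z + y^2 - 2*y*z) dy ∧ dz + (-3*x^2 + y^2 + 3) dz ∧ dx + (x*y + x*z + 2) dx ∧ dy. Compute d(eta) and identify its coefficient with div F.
d(eta) = (x + 2*y + z) dx ∧ dy ∧ dz; div F = x + 2*y + z

For a 2-form in R^3 of the form above, applying d gives a 3-form with coefficient ∂P/∂x + ∂Q/∂y + ∂R/∂z:
  ∂P/∂x = z
  ∂Q/∂y = 2*y
  ∂R/∂z = x
Sum = x + 2*y + z, which is exactly div F.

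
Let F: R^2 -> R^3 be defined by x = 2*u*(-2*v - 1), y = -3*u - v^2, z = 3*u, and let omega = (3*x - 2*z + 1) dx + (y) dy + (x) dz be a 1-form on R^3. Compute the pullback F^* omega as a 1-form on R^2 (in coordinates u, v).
F^* omega = (48*u*v^2 + 60*u*v + 27*u + 3*v^2 - 4*v - 2) du + (48*u^2*v + 48*u^2 + 6*u*v - 4*u + 2*v^3) dv

Using F^*(f dg) = (f ∘ F) d(g ∘ F), substitute each coordinate x_i by F_i(u, v) in f_i, and replace dx_i by d F_i = (∂F_i/∂u) du + (∂F_i/∂v) dv.
  For the x component: f_1(F) = -12*u*v - 12*u + 1; d F_1 = (-4*v - 2) du + (-4*u) dv
  For the y component: f_2(F) = -3*u - v^2; d F_2 = (-3) du + (-2*v) dv
  For the z component: f_3(F) = 2*u*(-2*v - 1); d F_3 = (3) du + (0) dv
Combining and collecting du, dv coefficients:
  coeff of du: 48*u*v^2 + 60*u*v + 27*u + 3*v^2 - 4*v - 2
  coeff of dv: 48*u^2*v + 48*u^2 + 6*u*v - 4*u + 2*v^3
F^* omega = (48*u*v^2 + 60*u*v + 27*u + 3*v^2 - 4*v - 2) du + (48*u^2*v + 48*u^2 + 6*u*v - 4*u + 2*v^3) dv.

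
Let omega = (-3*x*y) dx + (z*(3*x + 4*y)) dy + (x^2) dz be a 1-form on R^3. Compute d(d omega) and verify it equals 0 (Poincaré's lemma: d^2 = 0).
d(d omega) = 0

Step 1: d omega = sum_{i<j} (∂f_j/∂x_i - ∂f_i/∂x_j) dx_i ∧ dx_j:
  coeff of dx ∧ dy: 3*x + 3*z
  coeff of dx ∧ dz: 2*x
  coeff of dy ∧ dz: -3*x - 4*y
Step 2: Apply d again to each 2-form coefficient. The only possible 3-form in R^3 is dx ∧ dy ∧ dz, with coefficient
  ∂(coeff of dy∧dz)/∂x - ∂(coeff of dx∧dz)/∂y + ∂(coeff of dx∧dy)/∂z
  = ∂/∂x (-3*x - 4*y) - ∂/∂y (2*x) + ∂/∂z (3*x + 3*z).
Each of these terms simplifies to sums of mixed partials that cancel in pairs. The result is 0 (by equality of mixed partials for smooth functions — Schwarz / Clairaut).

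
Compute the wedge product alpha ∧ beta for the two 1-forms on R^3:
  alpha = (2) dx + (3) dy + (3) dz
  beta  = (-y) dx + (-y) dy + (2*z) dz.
alpha ∧ beta = (y) dx ∧ dy + (3*y + 4*z) dx ∧ dz + (3*y + 6*z) dy ∧ dz

Distribute the wedge, using dx_i ∧ dx_j = -dx_j ∧ dx_i and dx_i ∧ dx_i = 0. For each pair (i, j) with i < j, the coefficient of dx_i ∧ dx_j in alpha ∧ beta is (alpha_i * beta_j - alpha_j * beta_i). Collecting: alpha ∧ beta = (y) dx ∧ dy + (3*y + 4*z) dx ∧ dz + (3*y + 6*z) dy ∧ dz.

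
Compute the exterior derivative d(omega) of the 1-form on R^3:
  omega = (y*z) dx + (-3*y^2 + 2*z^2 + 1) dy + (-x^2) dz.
d(omega) = (-z) dx ∧ dy + (-2*x - y) dx ∧ dz + (-4*z) dy ∧ dz

For a 1-form omega = sum_i f_i dx_i, the exterior derivative is
  d(omega) = sum_{i < j} (∂f_j/∂x_i - ∂f_i/∂x_j) dx_i ∧ dx_j.
  coefficient of dx ∧ dy: ∂f_2/∂x - ∂f_1/∂y = ∂(-3*y^2 + 2*z^2 + 1)/∂x - ∂(y*z)/∂y = -z
  coefficient of dx ∧ dz: ∂f_3/∂x - ∂f_1/∂z = ∂(-x^2)/∂x - ∂(y*z)/∂z = -2*x - y
  coefficient of dy ∧ dz: ∂f_3/∂y - ∂f_2/∂z = ∂(-x^2)/∂y - ∂(-3*y^2 + 2*z^2 + 1)/∂z = -4*z
Assembling: d(omega) = (-z) dx ∧ dy + (-2*x - y) dx ∧ dz + (-4*z) dy ∧ dz.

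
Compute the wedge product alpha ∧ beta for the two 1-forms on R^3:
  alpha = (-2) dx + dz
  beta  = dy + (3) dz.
alpha ∧ beta = (-2) dx ∧ dy + (-6) dx ∧ dz + (-1) dy ∧ dz

Distribute the wedge, using dx_i ∧ dx_j = -dx_j ∧ dx_i and dx_i ∧ dx_i = 0. For each pair (i, j) with i < j, the coefficient of dx_i ∧ dx_j in alpha ∧ beta is (alpha_i * beta_j - alpha_j * beta_i). Collecting: alpha ∧ beta = (-2) dx ∧ dy + (-6) dx ∧ dz + (-1) dy ∧ dz.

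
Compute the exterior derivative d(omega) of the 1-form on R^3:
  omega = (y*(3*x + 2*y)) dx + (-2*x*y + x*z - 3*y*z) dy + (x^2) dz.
d(omega) = (-3*x - 6*y + z) dx ∧ dy + (2*x) dx ∧ dz + (-x + 3*y) dy ∧ dz

For a 1-form omega = sum_i f_i dx_i, the exterior derivative is
  d(omega) = sum_{i < j} (∂f_j/∂x_i - ∂f_i/∂x_j) dx_i ∧ dx_j.
  coefficient of dx ∧ dy: ∂f_2/∂x - ∂f_1/∂y = ∂(-2*x*y + x*z - 3*y*z)/∂x - ∂(y*(3*x + 2*y))/∂y = -3*x - 6*y + z
  coefficient of dx ∧ dz: ∂f_3/∂x - ∂f_1/∂z = ∂(x^2)/∂x - ∂(y*(3*x + 2*y))/∂z = 2*x
  coefficient of dy ∧ dz: ∂f_3/∂y - ∂f_2/∂z = ∂(x^2)/∂y - ∂(-2*x*y + x*z - 3*y*z)/∂z = -x + 3*y
Assembling: d(omega) = (-3*x - 6*y + z) dx ∧ dy + (2*x) dx ∧ dz + (-x + 3*y) dy ∧ dz.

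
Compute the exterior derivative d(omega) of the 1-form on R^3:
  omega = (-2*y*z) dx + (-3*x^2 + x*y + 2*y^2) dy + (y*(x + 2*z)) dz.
d(omega) = (-6*x + y + 2*z) dx ∧ dy + (3*y) dx ∧ dz + (x + 2*z) dy ∧ dz

For a 1-form omega = sum_i f_i dx_i, the exterior derivative is
  d(omega) = sum_{i < j} (∂f_j/∂x_i - ∂f_i/∂x_j) dx_i ∧ dx_j.
  coefficient of dx ∧ dy: ∂f_2/∂x - ∂f_1/∂y = ∂(-3*x^2 + x*y + 2*y^2)/∂x - ∂(-2*y*z)/∂y = -6*x + y + 2*z
  coefficient of dx ∧ dz: ∂f_3/∂x - ∂f_1/∂z = ∂(y*(x + 2*z))/∂x - ∂(-2*y*z)/∂z = 3*y
  coefficient of dy ∧ dz: ∂f_3/∂y - ∂f_2/∂z = ∂(y*(x + 2*z))/∂y - ∂(-3*x^2 + x*y + 2*y^2)/∂z = x + 2*z
Assembling: d(omega) = (-6*x + y + 2*z) dx ∧ dy + (3*y) dx ∧ dz + (x + 2*z) dy ∧ dz.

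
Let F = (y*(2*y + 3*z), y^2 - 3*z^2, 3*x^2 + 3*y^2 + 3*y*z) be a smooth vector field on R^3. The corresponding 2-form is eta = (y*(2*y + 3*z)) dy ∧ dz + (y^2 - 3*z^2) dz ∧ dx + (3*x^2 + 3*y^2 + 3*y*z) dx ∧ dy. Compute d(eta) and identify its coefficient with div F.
d(eta) = (5*y) dx ∧ dy ∧ dz; div F = 5*y

For a 2-form in R^3 of the form above, applying d gives a 3-form with coefficient ∂P/∂x + ∂Q/∂y + ∂R/∂z:
  ∂P/∂x = 0
  ∂Q/∂y = 2*y
  ∂R/∂z = 3*y
Sum = 5*y, which is exactly div F.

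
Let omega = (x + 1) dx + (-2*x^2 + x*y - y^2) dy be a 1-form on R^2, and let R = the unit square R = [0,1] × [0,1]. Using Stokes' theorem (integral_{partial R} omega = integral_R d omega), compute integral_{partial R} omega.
integral_(partial R) omega = -3/2

Stokes: integral_partial_R omega = integral_R d omega with d omega = (∂Q/∂x - ∂P/∂y) dx ∧ dy.
  ∂Q/∂x = -4*x + y
  ∂P/∂y = 0
  integrand = ∂Q/∂x - ∂P/∂y = -4*x + y.
Integrating over R: integral_0^1 integral_0^1 (-4*x + y) dx dy = -3/2.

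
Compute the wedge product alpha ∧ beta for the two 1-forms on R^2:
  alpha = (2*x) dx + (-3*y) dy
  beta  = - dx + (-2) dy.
alpha ∧ beta = (-4*x - 3*y) dx ∧ dy

Distribute the wedge, using dx_i ∧ dx_j = -dx_j ∧ dx_i and dx_i ∧ dx_i = 0. For each pair (i, j) with i < j, the coefficient of dx_i ∧ dx_j in alpha ∧ beta is (alpha_i * beta_j - alpha_j * beta_i). Collecting: alpha ∧ beta = (-4*x - 3*y) dx ∧ dy.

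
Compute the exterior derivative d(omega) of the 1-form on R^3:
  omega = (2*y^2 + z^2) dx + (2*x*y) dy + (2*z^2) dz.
d(omega) = (-2*y) dx ∧ dy + (-2*z) dx ∧ dz

For a 1-form omega = sum_i f_i dx_i, the exterior derivative is
  d(omega) = sum_{i < j} (∂f_j/∂x_i - ∂f_i/∂x_j) dx_i ∧ dx_j.
  coefficient of dx ∧ dy: ∂f_2/∂x - ∂f_1/∂y = ∂(2*x*y)/∂x - ∂(2*y^2 + z^2)/∂y = -2*y
  coefficient of dx ∧ dz: ∂f_3/∂x - ∂f_1/∂z = ∂(2*z^2)/∂x - ∂(2*y^2 + z^2)/∂z = -2*z
Assembling: d(omega) = (-2*y) dx ∧ dy + (-2*z) dx ∧ dz.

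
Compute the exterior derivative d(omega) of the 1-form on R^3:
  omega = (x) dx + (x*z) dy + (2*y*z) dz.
d(omega) = (z) dx ∧ dy + (-x + 2*z) dy ∧ dz

For a 1-form omega = sum_i f_i dx_i, the exterior derivative is
  d(omega) = sum_{i < j} (∂f_j/∂x_i - ∂f_i/∂x_j) dx_i ∧ dx_j.
  coefficient of dx ∧ dy: ∂f_2/∂x - ∂f_1/∂y = ∂(x*z)/∂x - ∂(x)/∂y = z
  coefficient of dy ∧ dz: ∂f_3/∂y - ∂f_2/∂z = ∂(2*y*z)/∂y - ∂(x*z)/∂z = -x + 2*z
Assembling: d(omega) = (z) dx ∧ dy + (-x + 2*z) dy ∧ dz.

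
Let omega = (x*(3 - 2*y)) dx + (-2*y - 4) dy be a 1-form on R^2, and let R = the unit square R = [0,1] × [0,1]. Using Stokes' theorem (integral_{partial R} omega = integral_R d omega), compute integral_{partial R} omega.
integral_(partial R) omega = 1

Stokes: integral_partial_R omega = integral_R d omega with d omega = (∂Q/∂x - ∂P/∂y) dx ∧ dy.
  ∂Q/∂x = 0
  ∂P/∂y = -2*x
  integrand = ∂Q/∂x - ∂P/∂y = 2*x.
Integrating over R: integral_0^1 integral_0^1 (2*x) dx dy = 1.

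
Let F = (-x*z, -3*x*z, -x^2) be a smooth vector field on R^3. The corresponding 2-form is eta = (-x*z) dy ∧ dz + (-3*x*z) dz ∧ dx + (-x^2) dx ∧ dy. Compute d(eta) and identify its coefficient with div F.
d(eta) = (-z) dx ∧ dy ∧ dz; div F = -z

For a 2-form in R^3 of the form above, applying d gives a 3-form with coefficient ∂P/∂x + ∂Q/∂y + ∂R/∂z:
  ∂P/∂x = -z
  ∂Q/∂y = 0
  ∂R/∂z = 0
Sum = -z, which is exactly div F.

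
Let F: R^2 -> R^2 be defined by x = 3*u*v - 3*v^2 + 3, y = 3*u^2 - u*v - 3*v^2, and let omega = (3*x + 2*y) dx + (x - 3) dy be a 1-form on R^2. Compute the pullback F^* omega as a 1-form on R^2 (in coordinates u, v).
F^* omega = (3*v*(12*u^2 - 14*v^2 + 9)) du + (18*u^3 - 18*u^2*v - 102*u*v^2 + 27*u + 108*v^3 - 54*v) dv

Using F^*(f dg) = (f ∘ F) d(g ∘ F), substitute each coordinate x_i by F_i(u, v) in f_i, and replace dx_i by d F_i = (∂F_i/∂u) du + (∂F_i/∂v) dv.
  For the x component: f_1(F) = 6*u^2 + 7*u*v - 15*v^2 + 9; d F_1 = (3*v) du + (3*u - 6*v) dv
  For the y component: f_2(F) = 3*v*(u - v); d F_2 = (6*u - v) du + (-u - 6*v) dv
Combining and collecting du, dv coefficients:
  coeff of du: 3*v*(12*u^2 - 14*v^2 + 9)
  coeff of dv: 18*u^3 - 18*u^2*v - 102*u*v^2 + 27*u + 108*v^3 - 54*v
F^* omega = (3*v*(12*u^2 - 14*v^2 + 9)) du + (18*u^3 - 18*u^2*v - 102*u*v^2 + 27*u + 108*v^3 - 54*v) dv.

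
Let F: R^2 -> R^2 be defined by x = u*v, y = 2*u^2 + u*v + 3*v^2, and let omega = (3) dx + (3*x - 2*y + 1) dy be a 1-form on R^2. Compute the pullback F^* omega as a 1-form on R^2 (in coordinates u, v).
F^* omega = (-16*u^3 - 23*u*v^2 + 4*u - 6*v^3 + 4*v) du + (-4*u^3 - 23*u^2*v + 4*u - 36*v^3 + 6*v) dv

Using F^*(f dg) = (f ∘ F) d(g ∘ F), substitute each coordinate x_i by F_i(u, v) in f_i, and replace dx_i by d F_i = (∂F_i/∂u) du + (∂F_i/∂v) dv.
  For the x component: f_1(F) = 3; d F_1 = (v) du + (u) dv
  For the y component: f_2(F) = -4*u^2 + u*v - 6*v^2 + 1; d F_2 = (4*u + v) du + (u + 6*v) dv
Combining and collecting du, dv coefficients:
  coeff of du: -16*u^3 - 23*u*v^2 + 4*u - 6*v^3 + 4*v
  coeff of dv: -4*u^3 - 23*u^2*v + 4*u - 36*v^3 + 6*v
F^* omega = (-16*u^3 - 23*u*v^2 + 4*u - 6*v^3 + 4*v) du + (-4*u^3 - 23*u^2*v + 4*u - 36*v^3 + 6*v) dv.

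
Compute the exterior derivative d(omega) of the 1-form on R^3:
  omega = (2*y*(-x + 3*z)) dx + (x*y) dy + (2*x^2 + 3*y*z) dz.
d(omega) = (2*x + y - 6*z) dx ∧ dy + (4*x - 6*y) dx ∧ dz + (3*z) dy ∧ dz

For a 1-form omega = sum_i f_i dx_i, the exterior derivative is
  d(omega) = sum_{i < j} (∂f_j/∂x_i - ∂f_i/∂x_j) dx_i ∧ dx_j.
  coefficient of dx ∧ dy: ∂f_2/∂x - ∂f_1/∂y = ∂(x*y)/∂x - ∂(2*y*(-x + 3*z))/∂y = 2*x + y - 6*z
  coefficient of dx ∧ dz: ∂f_3/∂x - ∂f_1/∂z = ∂(2*x^2 + 3*y*z)/∂x - ∂(2*y*(-x + 3*z))/∂z = 4*x - 6*y
  coefficient of dy ∧ dz: ∂f_3/∂y - ∂f_2/∂z = ∂(2*x^2 + 3*y*z)/∂y - ∂(x*y)/∂z = 3*z
Assembling: d(omega) = (2*x + y - 6*z) dx ∧ dy + (4*x - 6*y) dx ∧ dz + (3*z) dy ∧ dz.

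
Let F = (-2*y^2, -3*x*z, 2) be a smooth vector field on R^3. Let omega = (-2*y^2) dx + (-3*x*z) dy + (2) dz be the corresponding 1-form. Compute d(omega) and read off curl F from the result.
d(omega) = (3*x) dy ∧ dz + (0) dz ∧ dx + (4*y - 3*z) dx ∧ dy; curl F = (3*x, 0, 4*y - 3*z)

d omega = sum_{i<j} (∂f_j/∂x_i - ∂f_i/∂x_j) dx_i ∧ dx_j. Under the identification (dy ∧ dz, dz ∧ dx, dx ∧ dy) ↔ (e_x, e_y, e_z), the coefficients are exactly the components of curl F. Compute:
  ∂R/∂y - ∂Q/∂z = (0) - (-3*x) = 3*x
  ∂P/∂z - ∂R/∂x = (0) - (0) = 0
  ∂Q/∂x - ∂P/∂y = (-3*z) - (-4*y) = 4*y - 3*z.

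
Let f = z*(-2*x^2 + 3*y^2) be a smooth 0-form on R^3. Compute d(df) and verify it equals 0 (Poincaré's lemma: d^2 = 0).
d(df) = 0

Step 1: df = sum_i (∂f/∂x_i) dx_i = (-4*x*z) dx + (6*y*z) dy + (-2*x^2 + 3*y^2) dz.
Step 2: Apply d again. Using the 1-form formula, the coefficient of dx ∧ dy in d(df) is ∂^2 f/∂x ∂y - ∂^2 f/∂y ∂x = (0) - (0) = 0 (equality of mixed partials for smooth f).
Similarly for dx ∧ dz and dy ∧ dz — all coefficients vanish. So d(df) = 0.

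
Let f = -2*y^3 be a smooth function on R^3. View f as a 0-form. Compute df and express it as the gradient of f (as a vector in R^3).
df = (0) dx + (-6*y^2) dy + (0) dz; grad f = (0, -6*y^2, 0)

For a 0-form f, d f = (∂f/∂x) dx + (∂f/∂y) dy + (∂f/∂z) dz. The components of the vector representation are exactly the entries of grad f in Cartesian coordinates:
  ∂f/∂x = 0
  ∂f/∂y = -6*y^2
  ∂f/∂z = 0.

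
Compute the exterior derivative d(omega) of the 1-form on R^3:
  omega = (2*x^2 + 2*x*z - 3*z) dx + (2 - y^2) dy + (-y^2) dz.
d(omega) = (3 - 2*x) dx ∧ dz + (-2*y) dy ∧ dz

For a 1-form omega = sum_i f_i dx_i, the exterior derivative is
  d(omega) = sum_{i < j} (∂f_j/∂x_i - ∂f_i/∂x_j) dx_i ∧ dx_j.
  coefficient of dx ∧ dz: ∂f_3/∂x - ∂f_1/∂z = ∂(-y^2)/∂x - ∂(2*x^2 + 2*x*z - 3*z)/∂z = 3 - 2*x
  coefficient of dy ∧ dz: ∂f_3/∂y - ∂f_2/∂z = ∂(-y^2)/∂y - ∂(2 - y^2)/∂z = -2*y
Assembling: d(omega) = (3 - 2*x) dx ∧ dz + (-2*y) dy ∧ dz.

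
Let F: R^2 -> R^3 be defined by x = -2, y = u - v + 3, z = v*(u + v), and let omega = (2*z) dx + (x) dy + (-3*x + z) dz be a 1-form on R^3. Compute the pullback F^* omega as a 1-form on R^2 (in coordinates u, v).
F^* omega = (u*v^2 + v^3 + 6*v - 2) du + (u^2*v + 3*u*v^2 + 6*u + 2*v^3 + 12*v + 2) dv

Using F^*(f dg) = (f ∘ F) d(g ∘ F), substitute each coordinate x_i by F_i(u, v) in f_i, and replace dx_i by d F_i = (∂F_i/∂u) du + (∂F_i/∂v) dv.
  For the x component: f_1(F) = 2*v*(u + v); d F_1 = (0) du + (0) dv
  For the y component: f_2(F) = -2; d F_2 = (1) du + (-1) dv
  For the z component: f_3(F) = u*v + v^2 + 6; d F_3 = (v) du + (u + 2*v) dv
Combining and collecting du, dv coefficients:
  coeff of du: u*v^2 + v^3 + 6*v - 2
  coeff of dv: u^2*v + 3*u*v^2 + 6*u + 2*v^3 + 12*v + 2
F^* omega = (u*v^2 + v^3 + 6*v - 2) du + (u^2*v + 3*u*v^2 + 6*u + 2*v^3 + 12*v + 2) dv.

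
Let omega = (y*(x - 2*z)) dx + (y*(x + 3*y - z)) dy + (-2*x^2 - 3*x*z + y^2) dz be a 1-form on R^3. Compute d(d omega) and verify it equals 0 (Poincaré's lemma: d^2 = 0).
d(d omega) = 0

Step 1: d omega = sum_{i<j} (∂f_j/∂x_i - ∂f_i/∂x_j) dx_i ∧ dx_j:
  coeff of dx ∧ dy: -x + y + 2*z
  coeff of dx ∧ dz: -4*x + 2*y - 3*z
  coeff of dy ∧ dz: 3*y
Step 2: Apply d again to each 2-form coefficient. The only possible 3-form in R^3 is dx ∧ dy ∧ dz, with coefficient
  ∂(coeff of dy∧dz)/∂x - ∂(coeff of dx∧dz)/∂y + ∂(coeff of dx∧dy)/∂z
  = ∂/∂x (3*y) - ∂/∂y (-4*x + 2*y - 3*z) + ∂/∂z (-x + y + 2*z).
Each of these terms simplifies to sums of mixed partials that cancel in pairs. The result is 0 (by equality of mixed partials for smooth functions — Schwarz / Clairaut).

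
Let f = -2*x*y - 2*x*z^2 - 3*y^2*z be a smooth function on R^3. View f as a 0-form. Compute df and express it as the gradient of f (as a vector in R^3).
df = (-2*y - 2*z^2) dx + (-2*x - 6*y*z) dy + (-4*x*z - 3*y^2) dz; grad f = (-2*y - 2*z^2, -2*x - 6*y*z, -4*x*z - 3*y^2)

For a 0-form f, d f = (∂f/∂x) dx + (∂f/∂y) dy + (∂f/∂z) dz. The components of the vector representation are exactly the entries of grad f in Cartesian coordinates:
  ∂f/∂x = -2*y - 2*z^2
  ∂f/∂y = -2*x - 6*y*z
  ∂f/∂z = -4*x*z - 3*y^2.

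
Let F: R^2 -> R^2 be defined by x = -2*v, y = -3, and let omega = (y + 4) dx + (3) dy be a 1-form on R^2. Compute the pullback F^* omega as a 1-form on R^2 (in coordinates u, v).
F^* omega = (-2) dv

Using F^*(f dg) = (f ∘ F) d(g ∘ F), substitute each coordinate x_i by F_i(u, v) in f_i, and replace dx_i by d F_i = (∂F_i/∂u) du + (∂F_i/∂v) dv.
  For the x component: f_1(F) = 1; d F_1 = (0) du + (-2) dv
  For the y component: f_2(F) = 3; d F_2 = (0) du + (0) dv
Combining and collecting du, dv coefficients:
  coeff of du: 0
  coeff of dv: -2
F^* omega = (-2) dv.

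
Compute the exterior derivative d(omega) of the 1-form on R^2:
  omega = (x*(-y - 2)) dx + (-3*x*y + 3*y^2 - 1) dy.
d(omega) = (x - 3*y) dx ∧ dy

For a 1-form omega = sum_i f_i dx_i, the exterior derivative is
  d(omega) = sum_{i < j} (∂f_j/∂x_i - ∂f_i/∂x_j) dx_i ∧ dx_j.
  coefficient of dx ∧ dy: ∂f_2/∂x - ∂f_1/∂y = ∂(-3*x*y + 3*y^2 - 1)/∂x - ∂(x*(-y - 2))/∂y = x - 3*y
Assembling: d(omega) = (x - 3*y) dx ∧ dy.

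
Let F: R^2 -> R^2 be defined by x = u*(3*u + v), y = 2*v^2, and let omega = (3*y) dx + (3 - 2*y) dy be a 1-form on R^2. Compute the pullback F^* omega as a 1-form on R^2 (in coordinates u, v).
F^* omega = (6*v^2*(6*u + v)) du + (2*v*(3*u*v - 8*v^2 + 6)) dv

Using F^*(f dg) = (f ∘ F) d(g ∘ F), substitute each coordinate x_i by F_i(u, v) in f_i, and replace dx_i by d F_i = (∂F_i/∂u) du + (∂F_i/∂v) dv.
  For the x component: f_1(F) = 6*v^2; d F_1 = (6*u + v) du + (u) dv
  For the y component: f_2(F) = 3 - 4*v^2; d F_2 = (0) du + (4*v) dv
Combining and collecting du, dv coefficients:
  coeff of du: 6*v^2*(6*u + v)
  coeff of dv: 2*v*(3*u*v - 8*v^2 + 6)
F^* omega = (6*v^2*(6*u + v)) du + (2*v*(3*u*v - 8*v^2 + 6)) dv.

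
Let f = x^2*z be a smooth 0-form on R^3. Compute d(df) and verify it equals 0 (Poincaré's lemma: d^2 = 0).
d(df) = 0

Step 1: df = sum_i (∂f/∂x_i) dx_i = (2*x*z) dx + (0) dy + (x^2) dz.
Step 2: Apply d again. Using the 1-form formula, the coefficient of dx ∧ dy in d(df) is ∂^2 f/∂x ∂y - ∂^2 f/∂y ∂x = (0) - (0) = 0 (equality of mixed partials for smooth f).
Similarly for dx ∧ dz and dy ∧ dz — all coefficients vanish. So d(df) = 0.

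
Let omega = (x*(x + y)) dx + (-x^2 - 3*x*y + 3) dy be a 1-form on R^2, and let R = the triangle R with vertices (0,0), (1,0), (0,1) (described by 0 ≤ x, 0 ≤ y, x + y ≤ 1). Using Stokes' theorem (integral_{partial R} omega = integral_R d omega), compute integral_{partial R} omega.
integral_(partial R) omega = -1

Stokes: integral_partial_R omega = integral_R d omega with d omega = (∂Q/∂x - ∂P/∂y) dx ∧ dy.
  ∂Q/∂x = -2*x - 3*y
  ∂P/∂y = x
  integrand = ∂Q/∂x - ∂P/∂y = -3*x - 3*y.
Integrating over R: integral_0^1 integral_0^{1-x} (-3*x - 3*y) dy dx = -1.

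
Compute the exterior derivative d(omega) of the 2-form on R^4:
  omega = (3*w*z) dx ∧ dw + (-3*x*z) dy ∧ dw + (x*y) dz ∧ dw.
d(omega) = (-3*w + y) dx ∧ dz ∧ dw + (-3*z) dx ∧ dy ∧ dw + (4*x) dy ∧ dz ∧ dw

For a 2-form omega = sum_{i<j} g_{ij} dx_i ∧ dx_j, the exterior derivative is
  d(omega) = sum_{i<j} d(g_{ij}) ∧ dx_i ∧ dx_j = sum_{i<j, k} (∂g_{ij}/∂x_k) dx_k ∧ dx_i ∧ dx_j.
Expand each term, using dx_k ∧ dx_i ∧ dx_j = sgn(permutation) dx_{(a)} ∧ dx_{(b)} ∧ dx_{(c)} with (a < b < c) sorted:
  d(3*w*z) includes (∂/∂z)(3*w*z) dz = (3*w) dz, which multiplied by dx ∧ dw gives (-3*w) dx ∧ dz ∧ dw
  d(-3*x*z) includes (∂/∂x)(-3*x*z) dx = (-3*z) dx, which multiplied by dy ∧ dw gives (-3*z) dx ∧ dy ∧ dw
  d(-3*x*z) includes (∂/∂z)(-3*x*z) dz = (-3*x) dz, which multiplied by dy ∧ dw gives (3*x) dy ∧ dz ∧ dw
  d(x*y) includes (∂/∂x)(x*y) dx = (y) dx, which multiplied by dz ∧ dw gives (y) dx ∧ dz ∧ dw
  d(x*y) includes (∂/∂y)(x*y) dy = (x) dy, which multiplied by dz ∧ dw gives (x) dy ∧ dz ∧ dw
Collecting like 3-forms: d(omega) = (-3*w + y) dx ∧ dz ∧ dw + (-3*z) dx ∧ dy ∧ dw + (4*x) dy ∧ dz ∧ dw.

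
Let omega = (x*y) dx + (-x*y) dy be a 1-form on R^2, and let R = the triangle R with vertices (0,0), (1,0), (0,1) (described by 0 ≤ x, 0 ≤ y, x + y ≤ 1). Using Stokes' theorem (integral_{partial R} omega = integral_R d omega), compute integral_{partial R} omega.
integral_(partial R) omega = -1/3

Stokes: integral_partial_R omega = integral_R d omega with d omega = (∂Q/∂x - ∂P/∂y) dx ∧ dy.
  ∂Q/∂x = -y
  ∂P/∂y = x
  integrand = ∂Q/∂x - ∂P/∂y = -x - y.
Integrating over R: integral_0^1 integral_0^{1-x} (-x - y) dy dx = -1/3.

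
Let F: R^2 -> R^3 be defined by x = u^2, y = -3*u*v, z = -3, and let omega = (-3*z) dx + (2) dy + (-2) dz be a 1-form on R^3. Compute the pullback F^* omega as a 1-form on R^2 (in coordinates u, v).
F^* omega = (18*u - 6*v) du + (-6*u) dv

Using F^*(f dg) = (f ∘ F) d(g ∘ F), substitute each coordinate x_i by F_i(u, v) in f_i, and replace dx_i by d F_i = (∂F_i/∂u) du + (∂F_i/∂v) dv.
  For the x component: f_1(F) = 9; d F_1 = (2*u) du + (0) dv
  For the y component: f_2(F) = 2; d F_2 = (-3*v) du + (-3*u) dv
  For the z component: f_3(F) = -2; d F_3 = (0) du + (0) dv
Combining and collecting du, dv coefficients:
  coeff of du: 18*u - 6*v
  coeff of dv: -6*u
F^* omega = (18*u - 6*v) du + (-6*u) dv.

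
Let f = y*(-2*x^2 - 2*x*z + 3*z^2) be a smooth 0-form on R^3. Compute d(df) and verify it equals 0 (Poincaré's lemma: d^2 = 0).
d(df) = 0

Step 1: df = sum_i (∂f/∂x_i) dx_i = (2*y*(-2*x - z)) dx + (-2*x^2 - 2*x*z + 3*z^2) dy + (2*y*(-x + 3*z)) dz.
Step 2: Apply d again. Using the 1-form formula, the coefficient of dx ∧ dy in d(df) is ∂^2 f/∂x ∂y - ∂^2 f/∂y ∂x = (-4*x - 2*z) - (-4*x - 2*z) = 0 (equality of mixed partials for smooth f).
Similarly for dx ∧ dz and dy ∧ dz — all coefficients vanish. So d(df) = 0.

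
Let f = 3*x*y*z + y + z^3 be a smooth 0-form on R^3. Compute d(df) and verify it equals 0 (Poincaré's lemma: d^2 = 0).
d(df) = 0

Step 1: df = sum_i (∂f/∂x_i) dx_i = (3*y*z) dx + (3*x*z + 1) dy + (3*x*y + 3*z^2) dz.
Step 2: Apply d again. Using the 1-form formula, the coefficient of dx ∧ dy in d(df) is ∂^2 f/∂x ∂y - ∂^2 f/∂y ∂x = (3*z) - (3*z) = 0 (equality of mixed partials for smooth f).
Similarly for dx ∧ dz and dy ∧ dz — all coefficients vanish. So d(df) = 0.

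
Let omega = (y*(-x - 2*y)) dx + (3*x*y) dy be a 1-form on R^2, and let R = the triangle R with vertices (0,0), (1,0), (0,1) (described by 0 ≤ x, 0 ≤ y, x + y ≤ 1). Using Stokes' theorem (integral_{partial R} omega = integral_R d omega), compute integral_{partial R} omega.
integral_(partial R) omega = 4/3

Stokes: integral_partial_R omega = integral_R d omega with d omega = (∂Q/∂x - ∂P/∂y) dx ∧ dy.
  ∂Q/∂x = 3*y
  ∂P/∂y = -x - 4*y
  integrand = ∂Q/∂x - ∂P/∂y = x + 7*y.
Integrating over R: integral_0^1 integral_0^{1-x} (x + 7*y) dy dx = 4/3.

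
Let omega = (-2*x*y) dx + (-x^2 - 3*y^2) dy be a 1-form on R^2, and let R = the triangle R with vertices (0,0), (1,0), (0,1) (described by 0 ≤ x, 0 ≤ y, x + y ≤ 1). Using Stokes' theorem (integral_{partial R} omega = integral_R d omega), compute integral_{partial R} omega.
integral_(partial R) omega = 0

Stokes: integral_partial_R omega = integral_R d omega with d omega = (∂Q/∂x - ∂P/∂y) dx ∧ dy.
  ∂Q/∂x = -2*x
  ∂P/∂y = -2*x
  integrand = ∂Q/∂x - ∂P/∂y = 0.
Integrating over R: integral_0^1 integral_0^{1-x} (0) dy dx = 0.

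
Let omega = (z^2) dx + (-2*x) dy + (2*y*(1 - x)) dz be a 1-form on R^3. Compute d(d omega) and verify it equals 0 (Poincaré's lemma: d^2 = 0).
d(d omega) = 0

Step 1: d omega = sum_{i<j} (∂f_j/∂x_i - ∂f_i/∂x_j) dx_i ∧ dx_j:
  coeff of dx ∧ dy: -2
  coeff of dx ∧ dz: -2*y - 2*z
  coeff of dy ∧ dz: 2 - 2*x
Step 2: Apply d again to each 2-form coefficient. The only possible 3-form in R^3 is dx ∧ dy ∧ dz, with coefficient
  ∂(coeff of dy∧dz)/∂x - ∂(coeff of dx∧dz)/∂y + ∂(coeff of dx∧dy)/∂z
  = ∂/∂x (2 - 2*x) - ∂/∂y (-2*y - 2*z) + ∂/∂z (-2).
Each of these terms simplifies to sums of mixed partials that cancel in pairs. The result is 0 (by equality of mixed partials for smooth functions — Schwarz / Clairaut).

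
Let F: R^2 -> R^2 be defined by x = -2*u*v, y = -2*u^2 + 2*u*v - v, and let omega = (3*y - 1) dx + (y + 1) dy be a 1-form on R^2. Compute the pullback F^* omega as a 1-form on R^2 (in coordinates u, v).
F^* omega = (8*u^3 - 8*u*v^2 + 4*u*v - 4*u + 4*v^2 + 4*v) du + (8*u^3 - 8*u^2*v + 2*u^2 + 2*u*v + 4*u + v - 1) dv

Using F^*(f dg) = (f ∘ F) d(g ∘ F), substitute each coordinate x_i by F_i(u, v) in f_i, and replace dx_i by d F_i = (∂F_i/∂u) du + (∂F_i/∂v) dv.
  For the x component: f_1(F) = -6*u^2 + 6*u*v - 3*v - 1; d F_1 = (-2*v) du + (-2*u) dv
  For the y component: f_2(F) = -2*u^2 + 2*u*v - v + 1; d F_2 = (-4*u + 2*v) du + (2*u - 1) dv
Combining and collecting du, dv coefficients:
  coeff of du: 8*u^3 - 8*u*v^2 + 4*u*v - 4*u + 4*v^2 + 4*v
  coeff of dv: 8*u^3 - 8*u^2*v + 2*u^2 + 2*u*v + 4*u + v - 1
F^* omega = (8*u^3 - 8*u*v^2 + 4*u*v - 4*u + 4*v^2 + 4*v) du + (8*u^3 - 8*u^2*v + 2*u^2 + 2*u*v + 4*u + v - 1) dv.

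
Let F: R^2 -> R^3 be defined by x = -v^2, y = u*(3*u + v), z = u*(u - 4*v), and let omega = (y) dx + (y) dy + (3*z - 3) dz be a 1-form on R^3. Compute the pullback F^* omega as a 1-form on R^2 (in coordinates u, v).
F^* omega = (24*u^3 - 27*u^2*v + 49*u*v^2 - 6*u + 12*v) du + (u*(-9*u^2 + 43*u*v - 2*v^2 + 12)) dv

Using F^*(f dg) = (f ∘ F) d(g ∘ F), substitute each coordinate x_i by F_i(u, v) in f_i, and replace dx_i by d F_i = (∂F_i/∂u) du + (∂F_i/∂v) dv.
  For the x component: f_1(F) = u*(3*u + v); d F_1 = (0) du + (-2*v) dv
  For the y component: f_2(F) = u*(3*u + v); d F_2 = (6*u + v) du + (u) dv
  For the z component: f_3(F) = 3*u^2 - 12*u*v - 3; d F_3 = (2*u - 4*v) du + (-4*u) dv
Combining and collecting du, dv coefficients:
  coeff of du: 24*u^3 - 27*u^2*v + 49*u*v^2 - 6*u + 12*v
  coeff of dv: u*(-9*u^2 + 43*u*v - 2*v^2 + 12)
F^* omega = (24*u^3 - 27*u^2*v + 49*u*v^2 - 6*u + 12*v) du + (u*(-9*u^2 + 43*u*v - 2*v^2 + 12)) dv.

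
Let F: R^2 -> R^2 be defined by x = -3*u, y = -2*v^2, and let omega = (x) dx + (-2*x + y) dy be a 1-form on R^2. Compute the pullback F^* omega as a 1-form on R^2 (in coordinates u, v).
F^* omega = (9*u) du + (8*v*(-3*u + v^2)) dv

Using F^*(f dg) = (f ∘ F) d(g ∘ F), substitute each coordinate x_i by F_i(u, v) in f_i, and replace dx_i by d F_i = (∂F_i/∂u) du + (∂F_i/∂v) dv.
  For the x component: f_1(F) = -3*u; d F_1 = (-3) du + (0) dv
  For the y component: f_2(F) = 6*u - 2*v^2; d F_2 = (0) du + (-4*v) dv
Combining and collecting du, dv coefficients:
  coeff of du: 9*u
  coeff of dv: 8*v*(-3*u + v^2)
F^* omega = (9*u) du + (8*v*(-3*u + v^2)) dv.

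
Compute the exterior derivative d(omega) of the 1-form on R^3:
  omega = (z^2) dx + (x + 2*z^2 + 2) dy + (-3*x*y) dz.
d(omega) = (1) dx ∧ dy + (-3*y - 2*z) dx ∧ dz + (-3*x - 4*z) dy ∧ dz

For a 1-form omega = sum_i f_i dx_i, the exterior derivative is
  d(omega) = sum_{i < j} (∂f_j/∂x_i - ∂f_i/∂x_j) dx_i ∧ dx_j.
  coefficient of dx ∧ dy: ∂f_2/∂x - ∂f_1/∂y = ∂(x + 2*z^2 + 2)/∂x - ∂(z^2)/∂y = 1
  coefficient of dx ∧ dz: ∂f_3/∂x - ∂f_1/∂z = ∂(-3*x*y)/∂x - ∂(z^2)/∂z = -3*y - 2*z
  coefficient of dy ∧ dz: ∂f_3/∂y - ∂f_2/∂z = ∂(-3*x*y)/∂y - ∂(x + 2*z^2 + 2)/∂z = -3*x - 4*z
Assembling: d(omega) = (1) dx ∧ dy + (-3*y - 2*z) dx ∧ dz + (-3*x - 4*z) dy ∧ dz.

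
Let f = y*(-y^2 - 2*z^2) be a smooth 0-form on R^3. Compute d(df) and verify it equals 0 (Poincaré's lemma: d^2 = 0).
d(df) = 0

Step 1: df = sum_i (∂f/∂x_i) dx_i = (0) dx + (-3*y^2 - 2*z^2) dy + (-4*y*z) dz.
Step 2: Apply d again. Using the 1-form formula, the coefficient of dx ∧ dy in d(df) is ∂^2 f/∂x ∂y - ∂^2 f/∂y ∂x = (0) - (0) = 0 (equality of mixed partials for smooth f).
Similarly for dx ∧ dz and dy ∧ dz — all coefficients vanish. So d(df) = 0.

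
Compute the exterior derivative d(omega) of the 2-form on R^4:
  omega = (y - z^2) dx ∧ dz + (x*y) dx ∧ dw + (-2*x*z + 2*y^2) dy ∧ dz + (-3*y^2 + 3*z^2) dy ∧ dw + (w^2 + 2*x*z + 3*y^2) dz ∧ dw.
d(omega) = (-2*z - 1) dx ∧ dy ∧ dz + (-x) dx ∧ dy ∧ dw + (6*y - 6*z) dy ∧ dz ∧ dw + (2*z) dx ∧ dz ∧ dw

For a 2-form omega = sum_{i<j} g_{ij} dx_i ∧ dx_j, the exterior derivative is
  d(omega) = sum_{i<j} d(g_{ij}) ∧ dx_i ∧ dx_j = sum_{i<j, k} (∂g_{ij}/∂x_k) dx_k ∧ dx_i ∧ dx_j.
Expand each term, using dx_k ∧ dx_i ∧ dx_j = sgn(permutation) dx_{(a)} ∧ dx_{(b)} ∧ dx_{(c)} with (a < b < c) sorted:
  d(y - z^2) includes (∂/∂y)(y - z^2) dy = (1) dy, which multiplied by dx ∧ dz gives (-1) dx ∧ dy ∧ dz
  d(x*y) includes (∂/∂y)(x*y) dy = (x) dy, which multiplied by dx ∧ dw gives (-x) dx ∧ dy ∧ dw
  d(-2*x*z + 2*y^2) includes (∂/∂x)(-2*x*z + 2*y^2) dx = (-2*z) dx, which multiplied by dy ∧ dz gives (-2*z) dx ∧ dy ∧ dz
  d(-3*y^2 + 3*z^2) includes (∂/∂z)(-3*y^2 + 3*z^2) dz = (6*z) dz, which multiplied by dy ∧ dw gives (-6*z) dy ∧ dz ∧ dw
  d(w^2 + 2*x*z + 3*y^2) includes (∂/∂x)(w^2 + 2*x*z + 3*y^2) dx = (2*z) dx, which multiplied by dz ∧ dw gives (2*z) dx ∧ dz ∧ dw
  d(w^2 + 2*x*z + 3*y^2) includes (∂/∂y)(w^2 + 2*x*z + 3*y^2) dy = (6*y) dy, which multiplied by dz ∧ dw gives (6*y) dy ∧ dz ∧ dw
Collecting like 3-forms: d(omega) = (-2*z - 1) dx ∧ dy ∧ dz + (-x) dx ∧ dy ∧ dw + (6*y - 6*z) dy ∧ dz ∧ dw + (2*z) dx ∧ dz ∧ dw.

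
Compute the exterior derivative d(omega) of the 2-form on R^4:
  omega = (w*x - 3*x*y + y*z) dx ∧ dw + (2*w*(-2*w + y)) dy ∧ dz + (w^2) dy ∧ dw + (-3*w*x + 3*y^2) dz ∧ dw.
d(omega) = (3*x - z) dx ∧ dy ∧ dw + (-3*w - y) dx ∧ dz ∧ dw + (-8*w + 8*y) dy ∧ dz ∧ dw

For a 2-form omega = sum_{i<j} g_{ij} dx_i ∧ dx_j, the exterior derivative is
  d(omega) = sum_{i<j} d(g_{ij}) ∧ dx_i ∧ dx_j = sum_{i<j, k} (∂g_{ij}/∂x_k) dx_k ∧ dx_i ∧ dx_j.
Expand each term, using dx_k ∧ dx_i ∧ dx_j = sgn(permutation) dx_{(a)} ∧ dx_{(b)} ∧ dx_{(c)} with (a < b < c) sorted:
  d(w*x - 3*x*y + y*z) includes (∂/∂y)(w*x - 3*x*y + y*z) dy = (-3*x + z) dy, which multiplied by dx ∧ dw gives (3*x - z) dx ∧ dy ∧ dw
  d(w*x - 3*x*y + y*z) includes (∂/∂z)(w*x - 3*x*y + y*z) dz = (y) dz, which multiplied by dx ∧ dw gives (-y) dx ∧ dz ∧ dw
  d(2*w*(-2*w + y)) includes (∂/∂w)(2*w*(-2*w + y)) dw = (-8*w + 2*y) dw, which multiplied by dy ∧ dz gives (-8*w + 2*y) dy ∧ dz ∧ dw
  d(-3*w*x + 3*y^2) includes (∂/∂x)(-3*w*x + 3*y^2) dx = (-3*w) dx, which multiplied by dz ∧ dw gives (-3*w) dx ∧ dz ∧ dw
  d(-3*w*x + 3*y^2) includes (∂/∂y)(-3*w*x + 3*y^2) dy = (6*y) dy, which multiplied by dz ∧ dw gives (6*y) dy ∧ dz ∧ dw
Collecting like 3-forms: d(omega) = (3*x - z) dx ∧ dy ∧ dw + (-3*w - y) dx ∧ dz ∧ dw + (-8*w + 8*y) dy ∧ dz ∧ dw.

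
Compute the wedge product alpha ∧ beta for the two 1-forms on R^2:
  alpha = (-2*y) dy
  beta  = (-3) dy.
alpha ∧ beta = 0

Distribute the wedge, using dx_i ∧ dx_j = -dx_j ∧ dx_i and dx_i ∧ dx_i = 0. For each pair (i, j) with i < j, the coefficient of dx_i ∧ dx_j in alpha ∧ beta is (alpha_i * beta_j - alpha_j * beta_i). Collecting: alpha ∧ beta = 0.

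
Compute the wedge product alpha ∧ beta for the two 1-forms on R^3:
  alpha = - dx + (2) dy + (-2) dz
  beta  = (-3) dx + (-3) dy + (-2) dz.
alpha ∧ beta = (9) dx ∧ dy + (-4) dx ∧ dz + (-10) dy ∧ dz

Distribute the wedge, using dx_i ∧ dx_j = -dx_j ∧ dx_i and dx_i ∧ dx_i = 0. For each pair (i, j) with i < j, the coefficient of dx_i ∧ dx_j in alpha ∧ beta is (alpha_i * beta_j - alpha_j * beta_i). Collecting: alpha ∧ beta = (9) dx ∧ dy + (-4) dx ∧ dz + (-10) dy ∧ dz.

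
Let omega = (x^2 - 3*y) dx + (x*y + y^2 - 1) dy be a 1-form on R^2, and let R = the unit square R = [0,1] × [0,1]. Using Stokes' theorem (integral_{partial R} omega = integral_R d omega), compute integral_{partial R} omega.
integral_(partial R) omega = 7/2

Stokes: integral_partial_R omega = integral_R d omega with d omega = (∂Q/∂x - ∂P/∂y) dx ∧ dy.
  ∂Q/∂x = y
  ∂P/∂y = -3
  integrand = ∂Q/∂x - ∂P/∂y = y + 3.
Integrating over R: integral_0^1 integral_0^1 (y + 3) dx dy = 7/2.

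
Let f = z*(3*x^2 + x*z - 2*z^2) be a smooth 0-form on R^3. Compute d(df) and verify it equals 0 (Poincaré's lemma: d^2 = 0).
d(df) = 0

Step 1: df = sum_i (∂f/∂x_i) dx_i = (z*(6*x + z)) dx + (0) dy + (3*x^2 + 2*x*z - 6*z^2) dz.
Step 2: Apply d again. Using the 1-form formula, the coefficient of dx ∧ dy in d(df) is ∂^2 f/∂x ∂y - ∂^2 f/∂y ∂x = (0) - (0) = 0 (equality of mixed partials for smooth f).
Similarly for dx ∧ dz and dy ∧ dz — all coefficients vanish. So d(df) = 0.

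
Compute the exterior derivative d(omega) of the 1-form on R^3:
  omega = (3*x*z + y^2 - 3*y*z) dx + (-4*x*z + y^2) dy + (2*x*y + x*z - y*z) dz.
d(omega) = (-2*y - z) dx ∧ dy + (-3*x + 5*y + z) dx ∧ dz + (6*x - z) dy ∧ dz

For a 1-form omega = sum_i f_i dx_i, the exterior derivative is
  d(omega) = sum_{i < j} (∂f_j/∂x_i - ∂f_i/∂x_j) dx_i ∧ dx_j.
  coefficient of dx ∧ dy: ∂f_2/∂x - ∂f_1/∂y = ∂(-4*x*z + y^2)/∂x - ∂(3*x*z + y^2 - 3*y*z)/∂y = -2*y - z
  coefficient of dx ∧ dz: ∂f_3/∂x - ∂f_1/∂z = ∂(2*x*y + x*z - y*z)/∂x - ∂(3*x*z + y^2 - 3*y*z)/∂z = -3*x + 5*y + z
  coefficient of dy ∧ dz: ∂f_3/∂y - ∂f_2/∂z = ∂(2*x*y + x*z - y*z)/∂y - ∂(-4*x*z + y^2)/∂z = 6*x - z
Assembling: d(omega) = (-2*y - z) dx ∧ dy + (-3*x + 5*y + z) dx ∧ dz + (6*x - z) dy ∧ dz.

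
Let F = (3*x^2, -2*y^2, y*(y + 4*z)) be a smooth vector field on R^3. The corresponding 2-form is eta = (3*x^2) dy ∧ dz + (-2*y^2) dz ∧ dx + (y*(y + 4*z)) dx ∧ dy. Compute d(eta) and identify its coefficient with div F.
d(eta) = (6*x) dx ∧ dy ∧ dz; div F = 6*x

For a 2-form in R^3 of the form above, applying d gives a 3-form with coefficient ∂P/∂x + ∂Q/∂y + ∂R/∂z:
  ∂P/∂x = 6*x
  ∂Q/∂y = -4*y
  ∂R/∂z = 4*y
Sum = 6*x, which is exactly div F.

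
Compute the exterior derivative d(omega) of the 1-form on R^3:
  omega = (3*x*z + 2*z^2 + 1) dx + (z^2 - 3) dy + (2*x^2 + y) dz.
d(omega) = (x - 4*z) dx ∧ dz + (1 - 2*z) dy ∧ dz

For a 1-form omega = sum_i f_i dx_i, the exterior derivative is
  d(omega) = sum_{i < j} (∂f_j/∂x_i - ∂f_i/∂x_j) dx_i ∧ dx_j.
  coefficient of dx ∧ dz: ∂f_3/∂x - ∂f_1/∂z = ∂(2*x^2 + y)/∂x - ∂(3*x*z + 2*z^2 + 1)/∂z = x - 4*z
  coefficient of dy ∧ dz: ∂f_3/∂y - ∂f_2/∂z = ∂(2*x^2 + y)/∂y - ∂(z^2 - 3)/∂z = 1 - 2*z
Assembling: d(omega) = (x - 4*z) dx ∧ dz + (1 - 2*z) dy ∧ dz.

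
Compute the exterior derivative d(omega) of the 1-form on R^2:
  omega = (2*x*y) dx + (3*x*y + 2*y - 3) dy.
d(omega) = (-2*x + 3*y) dx ∧ dy

For a 1-form omega = sum_i f_i dx_i, the exterior derivative is
  d(omega) = sum_{i < j} (∂f_j/∂x_i - ∂f_i/∂x_j) dx_i ∧ dx_j.
  coefficient of dx ∧ dy: ∂f_2/∂x - ∂f_1/∂y = ∂(3*x*y + 2*y - 3)/∂x - ∂(2*x*y)/∂y = -2*x + 3*y
Assembling: d(omega) = (-2*x + 3*y) dx ∧ dy.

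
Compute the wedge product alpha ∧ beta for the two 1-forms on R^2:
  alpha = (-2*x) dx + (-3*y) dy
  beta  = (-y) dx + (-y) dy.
alpha ∧ beta = (y*(2*x - 3*y)) dx ∧ dy

Distribute the wedge, using dx_i ∧ dx_j = -dx_j ∧ dx_i and dx_i ∧ dx_i = 0. For each pair (i, j) with i < j, the coefficient of dx_i ∧ dx_j in alpha ∧ beta is (alpha_i * beta_j - alpha_j * beta_i). Collecting: alpha ∧ beta = (y*(2*x - 3*y)) dx ∧ dy.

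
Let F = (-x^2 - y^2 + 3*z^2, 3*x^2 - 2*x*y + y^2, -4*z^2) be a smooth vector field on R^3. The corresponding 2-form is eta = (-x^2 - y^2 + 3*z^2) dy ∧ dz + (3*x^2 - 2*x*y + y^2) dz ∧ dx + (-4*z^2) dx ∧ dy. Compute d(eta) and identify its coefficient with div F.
d(eta) = (-4*x + 2*y - 8*z) dx ∧ dy ∧ dz; div F = -4*x + 2*y - 8*z

For a 2-form in R^3 of the form above, applying d gives a 3-form with coefficient ∂P/∂x + ∂Q/∂y + ∂R/∂z:
  ∂P/∂x = -2*x
  ∂Q/∂y = -2*x + 2*y
  ∂R/∂z = -8*z
Sum = -4*x + 2*y - 8*z, which is exactly div F.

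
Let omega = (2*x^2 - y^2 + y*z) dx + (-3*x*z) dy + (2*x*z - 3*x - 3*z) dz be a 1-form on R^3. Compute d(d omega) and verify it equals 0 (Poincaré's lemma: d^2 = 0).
d(d omega) = 0

Step 1: d omega = sum_{i<j} (∂f_j/∂x_i - ∂f_i/∂x_j) dx_i ∧ dx_j:
  coeff of dx ∧ dy: 2*y - 4*z
  coeff of dx ∧ dz: -y + 2*z - 3
  coeff of dy ∧ dz: 3*x
Step 2: Apply d again to each 2-form coefficient. The only possible 3-form in R^3 is dx ∧ dy ∧ dz, with coefficient
  ∂(coeff of dy∧dz)/∂x - ∂(coeff of dx∧dz)/∂y + ∂(coeff of dx∧dy)/∂z
  = ∂/∂x (3*x) - ∂/∂y (-y + 2*z - 3) + ∂/∂z (2*y - 4*z).
Each of these terms simplifies to sums of mixed partials that cancel in pairs. The result is 0 (by equality of mixed partials for smooth functions — Schwarz / Clairaut).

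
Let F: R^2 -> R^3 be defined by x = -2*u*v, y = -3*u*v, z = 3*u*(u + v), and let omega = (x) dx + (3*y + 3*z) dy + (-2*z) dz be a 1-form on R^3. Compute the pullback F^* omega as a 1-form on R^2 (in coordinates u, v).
F^* omega = (u*(-36*u^2 - 81*u*v - 14*v^2)) du + (u^2*(-45*u - 14*v)) dv

Using F^*(f dg) = (f ∘ F) d(g ∘ F), substitute each coordinate x_i by F_i(u, v) in f_i, and replace dx_i by d F_i = (∂F_i/∂u) du + (∂F_i/∂v) dv.
  For the x component: f_1(F) = -2*u*v; d F_1 = (-2*v) du + (-2*u) dv
  For the y component: f_2(F) = 9*u^2; d F_2 = (-3*v) du + (-3*u) dv
  For the z component: f_3(F) = 6*u*(-u - v); d F_3 = (6*u + 3*v) du + (3*u) dv
Combining and collecting du, dv coefficients:
  coeff of du: u*(-36*u^2 - 81*u*v - 14*v^2)
  coeff of dv: u^2*(-45*u - 14*v)
F^* omega = (u*(-36*u^2 - 81*u*v - 14*v^2)) du + (u^2*(-45*u - 14*v)) dv.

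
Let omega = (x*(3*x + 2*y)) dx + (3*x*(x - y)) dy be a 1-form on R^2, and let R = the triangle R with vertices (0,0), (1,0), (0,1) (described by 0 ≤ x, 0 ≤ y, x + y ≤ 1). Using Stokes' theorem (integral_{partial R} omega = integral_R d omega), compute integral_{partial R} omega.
integral_(partial R) omega = 1/6

Stokes: integral_partial_R omega = integral_R d omega with d omega = (∂Q/∂x - ∂P/∂y) dx ∧ dy.
  ∂Q/∂x = 6*x - 3*y
  ∂P/∂y = 2*x
  integrand = ∂Q/∂x - ∂P/∂y = 4*x - 3*y.
Integrating over R: integral_0^1 integral_0^{1-x} (4*x - 3*y) dy dx = 1/6.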